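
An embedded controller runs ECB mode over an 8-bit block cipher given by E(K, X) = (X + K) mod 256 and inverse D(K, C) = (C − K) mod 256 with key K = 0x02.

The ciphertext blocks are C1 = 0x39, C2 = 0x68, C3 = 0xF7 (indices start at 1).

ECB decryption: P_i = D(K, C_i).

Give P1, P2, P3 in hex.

P1: D(K, 0x39) = 0x37.
P2: D(K, 0x68) = 0x66.
P3: D(K, 0xF7) = 0xF5.

P1 = 0x37, P2 = 0x66, P3 = 0xF5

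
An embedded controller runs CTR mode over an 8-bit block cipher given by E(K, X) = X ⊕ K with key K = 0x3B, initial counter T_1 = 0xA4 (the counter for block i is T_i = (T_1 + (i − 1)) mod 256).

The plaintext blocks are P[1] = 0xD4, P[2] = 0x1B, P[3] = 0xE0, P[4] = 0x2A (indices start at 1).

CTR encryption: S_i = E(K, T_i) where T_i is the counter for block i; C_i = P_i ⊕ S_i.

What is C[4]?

C[4] = 0xB6

C[1]: T = 0xA4, S = E(K, T) = 0x9F; 0xD4 ⊕ 0x9F = 0x4B.
C[2]: T = 0xA5, S = E(K, T) = 0x9E; 0x1B ⊕ 0x9E = 0x85.
C[3]: T = 0xA6, S = E(K, T) = 0x9D; 0xE0 ⊕ 0x9D = 0x7D.
C[4]: T = 0xA7, S = E(K, T) = 0x9C; 0x2A ⊕ 0x9C = 0xB6.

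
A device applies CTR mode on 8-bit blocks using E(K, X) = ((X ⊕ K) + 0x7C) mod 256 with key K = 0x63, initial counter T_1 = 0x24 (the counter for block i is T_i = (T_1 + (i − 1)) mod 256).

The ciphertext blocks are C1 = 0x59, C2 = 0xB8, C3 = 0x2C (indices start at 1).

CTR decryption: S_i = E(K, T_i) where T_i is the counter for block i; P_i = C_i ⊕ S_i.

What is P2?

P2: T = 0x25, S = E(K, T) = 0xC2; 0xB8 ⊕ 0xC2 = 0x7A.

P2 = 0x7A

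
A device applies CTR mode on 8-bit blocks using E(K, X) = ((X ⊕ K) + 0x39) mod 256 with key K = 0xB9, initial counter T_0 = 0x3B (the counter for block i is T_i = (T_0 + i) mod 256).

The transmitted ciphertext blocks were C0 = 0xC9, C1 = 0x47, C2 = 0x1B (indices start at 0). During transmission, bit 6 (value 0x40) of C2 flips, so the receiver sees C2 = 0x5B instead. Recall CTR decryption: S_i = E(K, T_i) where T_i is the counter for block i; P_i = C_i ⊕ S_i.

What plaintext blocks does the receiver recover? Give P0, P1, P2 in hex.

Only C2 changed, to 0x5B. In CTR, a change in C_i flips the same bit in P_i only; the keystream is unaffected. Decrypting the received ciphertext:
P0: T = 0x3B, S = E(K, T) = 0xBB; 0xC9 ⊕ 0xBB = 0x72.
P1: T = 0x3C, S = E(K, T) = 0xBE; 0x47 ⊕ 0xBE = 0xF9.
P2: T = 0x3D, S = E(K, T) = 0xBD; 0x5B ⊕ 0xBD = 0xE6.
Blocks that differ from the original plaintext: P2.

P0 = 0x72, P1 = 0xF9, P2 = 0xE6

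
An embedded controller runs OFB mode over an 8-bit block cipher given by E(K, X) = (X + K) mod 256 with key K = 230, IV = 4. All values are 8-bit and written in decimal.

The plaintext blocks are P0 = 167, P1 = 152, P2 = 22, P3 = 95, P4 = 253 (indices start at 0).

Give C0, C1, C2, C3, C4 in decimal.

OFB encryption: S_i = E(K, S_{i−1}) with S_{−1} = IV; C_i = P_i ⊕ S_i.
C0: S = E(K, 4) = 234; 167 ⊕ 234 = 77.
C1: S = E(K, 234) = 208; 152 ⊕ 208 = 72.
C2: S = E(K, 208) = 182; 22 ⊕ 182 = 160.
C3: S = E(K, 182) = 156; 95 ⊕ 156 = 195.
C4: S = E(K, 156) = 130; 253 ⊕ 130 = 127.

C0 = 77, C1 = 72, C2 = 160, C3 = 195, C4 = 127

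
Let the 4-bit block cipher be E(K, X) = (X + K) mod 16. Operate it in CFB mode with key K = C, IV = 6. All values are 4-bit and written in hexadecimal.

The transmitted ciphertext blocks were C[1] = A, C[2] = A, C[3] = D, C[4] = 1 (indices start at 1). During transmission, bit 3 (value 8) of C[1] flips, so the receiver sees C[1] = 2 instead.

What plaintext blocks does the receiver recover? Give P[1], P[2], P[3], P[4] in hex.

P[1] = 0, P[2] = 4, P[3] = B, P[4] = 8

CFB decryption: P_i = C_i ⊕ E(K, C_{i−1}), with C_{0} = IV.
Only C[1] changed, to 2. In CFB, a change in C_i flips the same bit in P_i and garbles P_{i+1}. Decrypting the received ciphertext:
P[1]: E(K, 6) = 2; 2 ⊕ 2 = 0.
P[2]: E(K, 2) = E; A ⊕ E = 4.
P[3]: E(K, A) = 6; D ⊕ 6 = B.
P[4]: E(K, D) = 9; 1 ⊕ 9 = 8.
Blocks that differ from the original plaintext: P[1], P[2].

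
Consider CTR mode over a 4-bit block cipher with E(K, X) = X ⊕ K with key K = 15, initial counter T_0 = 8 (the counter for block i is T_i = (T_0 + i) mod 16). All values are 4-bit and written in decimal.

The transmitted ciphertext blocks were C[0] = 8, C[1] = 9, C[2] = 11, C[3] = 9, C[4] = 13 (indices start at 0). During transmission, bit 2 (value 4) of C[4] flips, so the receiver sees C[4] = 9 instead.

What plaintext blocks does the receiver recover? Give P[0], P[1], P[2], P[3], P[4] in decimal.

P[0] = 15, P[1] = 15, P[2] = 14, P[3] = 13, P[4] = 10

CTR decryption: S_i = E(K, T_i) where T_i is the counter for block i; P_i = C_i ⊕ S_i.
Only C[4] changed, to 9. In CTR, a change in C_i flips the same bit in P_i only; the keystream is unaffected. Decrypting the received ciphertext:
P[0]: T = 8, S = E(K, T) = 7; 8 ⊕ 7 = 15.
P[1]: T = 9, S = E(K, T) = 6; 9 ⊕ 6 = 15.
P[2]: T = 10, S = E(K, T) = 5; 11 ⊕ 5 = 14.
P[3]: T = 11, S = E(K, T) = 4; 9 ⊕ 4 = 13.
P[4]: T = 12, S = E(K, T) = 3; 9 ⊕ 3 = 10.
Blocks that differ from the original plaintext: P[4].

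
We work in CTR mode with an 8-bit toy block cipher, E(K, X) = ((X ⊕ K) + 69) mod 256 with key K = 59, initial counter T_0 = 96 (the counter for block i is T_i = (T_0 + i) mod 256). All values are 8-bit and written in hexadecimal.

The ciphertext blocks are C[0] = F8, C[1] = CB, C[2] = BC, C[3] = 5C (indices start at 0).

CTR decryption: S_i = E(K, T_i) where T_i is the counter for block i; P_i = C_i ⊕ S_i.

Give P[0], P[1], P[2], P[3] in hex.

P[0] = C0, P[1] = FC, P[2] = 96, P[3] = 75

P[0]: T = 96, S = E(K, T) = 38; F8 ⊕ 38 = C0.
P[1]: T = 97, S = E(K, T) = 37; CB ⊕ 37 = FC.
P[2]: T = 98, S = E(K, T) = 2A; BC ⊕ 2A = 96.
P[3]: T = 99, S = E(K, T) = 29; 5C ⊕ 29 = 75.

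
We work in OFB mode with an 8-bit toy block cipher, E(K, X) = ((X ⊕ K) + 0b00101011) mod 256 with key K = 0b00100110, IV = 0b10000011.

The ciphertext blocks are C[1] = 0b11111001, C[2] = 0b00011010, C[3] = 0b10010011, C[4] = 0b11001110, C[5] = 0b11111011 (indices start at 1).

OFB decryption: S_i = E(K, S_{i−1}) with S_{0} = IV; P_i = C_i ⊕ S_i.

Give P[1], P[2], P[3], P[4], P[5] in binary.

P[1]: S = E(K, 0b10000011) = 0b11010000; 0b11111001 ⊕ 0b11010000 = 0b00101001.
P[2]: S = E(K, 0b11010000) = 0b00100001; 0b00011010 ⊕ 0b00100001 = 0b00111011.
P[3]: S = E(K, 0b00100001) = 0b00110010; 0b10010011 ⊕ 0b00110010 = 0b10100001.
P[4]: S = E(K, 0b00110010) = 0b00111111; 0b11001110 ⊕ 0b00111111 = 0b11110001.
P[5]: S = E(K, 0b00111111) = 0b01000100; 0b11111011 ⊕ 0b01000100 = 0b10111111.

P[1] = 0b00101001, P[2] = 0b00111011, P[3] = 0b10100001, P[4] = 0b11110001, P[5] = 0b10111111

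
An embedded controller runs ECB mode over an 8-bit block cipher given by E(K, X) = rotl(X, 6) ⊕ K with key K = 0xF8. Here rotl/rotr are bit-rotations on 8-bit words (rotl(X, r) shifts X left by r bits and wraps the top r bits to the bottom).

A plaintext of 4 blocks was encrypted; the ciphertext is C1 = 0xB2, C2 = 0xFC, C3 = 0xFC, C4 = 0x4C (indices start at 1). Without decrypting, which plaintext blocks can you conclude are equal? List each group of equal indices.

P2 = P3

ECB encrypts each block independently with the same key, so equal ciphertext blocks imply equal plaintext blocks.
C2 = C3 = 0xFC, so P2 = P3.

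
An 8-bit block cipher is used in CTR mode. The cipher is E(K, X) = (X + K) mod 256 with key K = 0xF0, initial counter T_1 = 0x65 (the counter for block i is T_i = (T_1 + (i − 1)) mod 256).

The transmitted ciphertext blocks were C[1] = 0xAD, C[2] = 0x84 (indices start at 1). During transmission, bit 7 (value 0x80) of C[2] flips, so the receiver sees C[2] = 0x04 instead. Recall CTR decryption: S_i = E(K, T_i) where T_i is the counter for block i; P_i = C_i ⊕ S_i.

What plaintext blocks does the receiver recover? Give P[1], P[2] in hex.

Only C[2] changed, to 0x04. In CTR, a change in C_i flips the same bit in P_i only; the keystream is unaffected. Decrypting the received ciphertext:
P[1]: T = 0x65, S = E(K, T) = 0x55; 0xAD ⊕ 0x55 = 0xF8.
P[2]: T = 0x66, S = E(K, T) = 0x56; 0x04 ⊕ 0x56 = 0x52.
Blocks that differ from the original plaintext: P[2].

P[1] = 0xF8, P[2] = 0x52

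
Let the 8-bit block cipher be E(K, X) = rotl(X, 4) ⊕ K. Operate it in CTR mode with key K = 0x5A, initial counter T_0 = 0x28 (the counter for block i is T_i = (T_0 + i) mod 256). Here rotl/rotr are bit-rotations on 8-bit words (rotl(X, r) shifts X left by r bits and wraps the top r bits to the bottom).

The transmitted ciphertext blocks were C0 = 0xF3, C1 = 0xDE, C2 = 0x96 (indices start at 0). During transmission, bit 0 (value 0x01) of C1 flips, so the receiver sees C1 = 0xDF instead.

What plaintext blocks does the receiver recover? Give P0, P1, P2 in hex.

CTR decryption: S_i = E(K, T_i) where T_i is the counter for block i; P_i = C_i ⊕ S_i.
Only C1 changed, to 0xDF. In CTR, a change in C_i flips the same bit in P_i only; the keystream is unaffected. Decrypting the received ciphertext:
P0: T = 0x28, S = E(K, T) = 0xD8; 0xF3 ⊕ 0xD8 = 0x2B.
P1: T = 0x29, S = E(K, T) = 0xC8; 0xDF ⊕ 0xC8 = 0x17.
P2: T = 0x2A, S = E(K, T) = 0xF8; 0x96 ⊕ 0xF8 = 0x6E.
Blocks that differ from the original plaintext: P1.

P0 = 0x2B, P1 = 0x17, P2 = 0x6E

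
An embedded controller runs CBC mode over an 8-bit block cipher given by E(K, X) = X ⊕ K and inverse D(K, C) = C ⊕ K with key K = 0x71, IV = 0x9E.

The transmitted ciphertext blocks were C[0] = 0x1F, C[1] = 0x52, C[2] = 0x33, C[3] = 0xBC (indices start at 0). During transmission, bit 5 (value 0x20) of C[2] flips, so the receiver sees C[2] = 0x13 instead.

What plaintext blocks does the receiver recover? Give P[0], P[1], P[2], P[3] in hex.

CBC decryption: P_i = D(K, C_i) ⊕ C_{i−1}, with C_{−1} = IV.
Only C[2] changed, to 0x13. In CBC, a change in C_i garbles P_i and flips the same bit in P_{i+1}. Decrypting the received ciphertext:
P[0]: D(K, 0x1F) = 0x6E; 0x6E ⊕ 0x9E = 0xF0.
P[1]: D(K, 0x52) = 0x23; 0x23 ⊕ 0x1F = 0x3C.
P[2]: D(K, 0x13) = 0x62; 0x62 ⊕ 0x52 = 0x30.
P[3]: D(K, 0xBC) = 0xCD; 0xCD ⊕ 0x13 = 0xDE.
Blocks that differ from the original plaintext: P[2], P[3].

P[0] = 0xF0, P[1] = 0x3C, P[2] = 0x30, P[3] = 0xDE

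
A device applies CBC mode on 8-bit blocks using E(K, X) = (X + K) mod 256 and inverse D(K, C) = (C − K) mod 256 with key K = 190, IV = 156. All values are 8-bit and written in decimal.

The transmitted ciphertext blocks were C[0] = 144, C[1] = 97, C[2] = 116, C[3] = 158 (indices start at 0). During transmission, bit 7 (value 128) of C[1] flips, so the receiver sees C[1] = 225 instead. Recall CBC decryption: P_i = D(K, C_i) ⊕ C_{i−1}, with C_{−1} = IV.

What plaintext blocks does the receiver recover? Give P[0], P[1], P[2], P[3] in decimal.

P[0] = 78, P[1] = 179, P[2] = 87, P[3] = 148

Only C[1] changed, to 225. In CBC, a change in C_i garbles P_i and flips the same bit in P_{i+1}. Decrypting the received ciphertext:
P[0]: D(K, 144) = 210; 210 ⊕ 156 = 78.
P[1]: D(K, 225) = 35; 35 ⊕ 144 = 179.
P[2]: D(K, 116) = 182; 182 ⊕ 225 = 87.
P[3]: D(K, 158) = 224; 224 ⊕ 116 = 148.
Blocks that differ from the original plaintext: P[1], P[2].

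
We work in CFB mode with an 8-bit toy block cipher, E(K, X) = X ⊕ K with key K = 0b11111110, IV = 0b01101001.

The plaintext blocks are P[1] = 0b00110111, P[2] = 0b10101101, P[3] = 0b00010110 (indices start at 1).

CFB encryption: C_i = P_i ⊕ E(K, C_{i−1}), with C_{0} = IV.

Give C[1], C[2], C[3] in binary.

C[1] = 0b10100000, C[2] = 0b11110011, C[3] = 0b00011011

C[1]: E(K, 0b01101001) = 0b10010111; 0b00110111 ⊕ 0b10010111 = 0b10100000.
C[2]: E(K, 0b10100000) = 0b01011110; 0b10101101 ⊕ 0b01011110 = 0b11110011.
C[3]: E(K, 0b11110011) = 0b00001101; 0b00010110 ⊕ 0b00001101 = 0b00011011.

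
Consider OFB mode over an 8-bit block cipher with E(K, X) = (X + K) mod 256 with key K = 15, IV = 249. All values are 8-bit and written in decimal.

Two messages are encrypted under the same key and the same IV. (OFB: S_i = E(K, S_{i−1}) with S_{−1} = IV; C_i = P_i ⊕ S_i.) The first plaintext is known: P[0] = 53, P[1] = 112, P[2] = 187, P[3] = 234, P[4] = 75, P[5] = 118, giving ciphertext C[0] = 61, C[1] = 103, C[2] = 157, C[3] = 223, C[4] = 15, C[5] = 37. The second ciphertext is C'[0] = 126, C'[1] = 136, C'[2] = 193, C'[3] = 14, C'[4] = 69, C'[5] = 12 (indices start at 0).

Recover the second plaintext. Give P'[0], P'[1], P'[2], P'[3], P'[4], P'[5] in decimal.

P'[0] = 118, P'[1] = 159, P'[2] = 231, P'[3] = 59, P'[4] = 1, P'[5] = 95

In OFB with a reused IV, both messages share the same keystream S_i, so C_i ⊕ C'_i = P_i ⊕ P'_i and thus P'_i = P_i ⊕ C_i ⊕ C'_i.
P'[0]: 53 ⊕ 61 ⊕ 126 = 118.
P'[1]: 112 ⊕ 103 ⊕ 136 = 159.
P'[2]: 187 ⊕ 157 ⊕ 193 = 231.
P'[3]: 234 ⊕ 223 ⊕ 14 = 59.
P'[4]: 75 ⊕ 15 ⊕ 69 = 1.
P'[5]: 118 ⊕ 37 ⊕ 12 = 95.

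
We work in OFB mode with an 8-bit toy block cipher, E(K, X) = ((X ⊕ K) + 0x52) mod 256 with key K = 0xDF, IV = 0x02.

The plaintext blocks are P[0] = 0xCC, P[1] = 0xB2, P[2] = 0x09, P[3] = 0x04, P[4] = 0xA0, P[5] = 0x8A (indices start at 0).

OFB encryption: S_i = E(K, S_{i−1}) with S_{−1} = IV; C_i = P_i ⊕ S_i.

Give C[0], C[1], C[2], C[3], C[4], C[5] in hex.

C[0]: S = E(K, 0x02) = 0x2F; 0xCC ⊕ 0x2F = 0xE3.
C[1]: S = E(K, 0x2F) = 0x42; 0xB2 ⊕ 0x42 = 0xF0.
C[2]: S = E(K, 0x42) = 0xEF; 0x09 ⊕ 0xEF = 0xE6.
C[3]: S = E(K, 0xEF) = 0x82; 0x04 ⊕ 0x82 = 0x86.
C[4]: S = E(K, 0x82) = 0xAF; 0xA0 ⊕ 0xAF = 0x0F.
C[5]: S = E(K, 0xAF) = 0xC2; 0x8A ⊕ 0xC2 = 0x48.

C[0] = 0xE3, C[1] = 0xF0, C[2] = 0xE6, C[3] = 0x86, C[4] = 0x0F, C[5] = 0x48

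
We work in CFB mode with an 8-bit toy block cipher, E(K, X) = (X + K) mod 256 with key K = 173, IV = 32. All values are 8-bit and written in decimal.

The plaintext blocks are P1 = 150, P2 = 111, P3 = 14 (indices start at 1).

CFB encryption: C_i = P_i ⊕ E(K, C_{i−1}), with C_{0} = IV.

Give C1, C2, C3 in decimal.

C1 = 91, C2 = 103, C3 = 26

C1: E(K, 32) = 205; 150 ⊕ 205 = 91.
C2: E(K, 91) = 8; 111 ⊕ 8 = 103.
C3: E(K, 103) = 20; 14 ⊕ 20 = 26.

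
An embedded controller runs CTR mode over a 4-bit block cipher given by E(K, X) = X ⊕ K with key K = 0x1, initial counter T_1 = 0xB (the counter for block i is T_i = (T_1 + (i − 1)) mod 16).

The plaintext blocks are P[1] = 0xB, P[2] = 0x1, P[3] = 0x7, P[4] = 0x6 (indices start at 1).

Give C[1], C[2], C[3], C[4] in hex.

CTR encryption: S_i = E(K, T_i) where T_i is the counter for block i; C_i = P_i ⊕ S_i.
C[1]: T = 0xB, S = E(K, T) = 0xA; 0xB ⊕ 0xA = 0x1.
C[2]: T = 0xC, S = E(K, T) = 0xD; 0x1 ⊕ 0xD = 0xC.
C[3]: T = 0xD, S = E(K, T) = 0xC; 0x7 ⊕ 0xC = 0xB.
C[4]: T = 0xE, S = E(K, T) = 0xF; 0x6 ⊕ 0xF = 0x9.

C[1] = 0x1, C[2] = 0xC, C[3] = 0xB, C[4] = 0x9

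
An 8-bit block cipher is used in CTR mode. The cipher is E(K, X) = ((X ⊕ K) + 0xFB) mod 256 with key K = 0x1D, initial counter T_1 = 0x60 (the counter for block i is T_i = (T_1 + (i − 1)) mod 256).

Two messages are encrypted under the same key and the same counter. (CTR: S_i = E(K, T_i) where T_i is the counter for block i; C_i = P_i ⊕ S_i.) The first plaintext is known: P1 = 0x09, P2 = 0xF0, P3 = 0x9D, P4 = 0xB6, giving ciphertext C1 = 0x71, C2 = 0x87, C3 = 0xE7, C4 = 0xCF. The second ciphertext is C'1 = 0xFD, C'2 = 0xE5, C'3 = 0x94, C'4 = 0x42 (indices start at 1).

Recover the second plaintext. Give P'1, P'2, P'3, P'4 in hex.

In CTR with a reused counter, both messages share the same keystream S_i, so C_i ⊕ C'_i = P_i ⊕ P'_i and thus P'_i = P_i ⊕ C_i ⊕ C'_i.
P'1: 0x09 ⊕ 0x71 ⊕ 0xFD = 0x85.
P'2: 0xF0 ⊕ 0x87 ⊕ 0xE5 = 0x92.
P'3: 0x9D ⊕ 0xE7 ⊕ 0x94 = 0xEE.
P'4: 0xB6 ⊕ 0xCF ⊕ 0x42 = 0x3B.

P'1 = 0x85, P'2 = 0x92, P'3 = 0xEE, P'4 = 0x3B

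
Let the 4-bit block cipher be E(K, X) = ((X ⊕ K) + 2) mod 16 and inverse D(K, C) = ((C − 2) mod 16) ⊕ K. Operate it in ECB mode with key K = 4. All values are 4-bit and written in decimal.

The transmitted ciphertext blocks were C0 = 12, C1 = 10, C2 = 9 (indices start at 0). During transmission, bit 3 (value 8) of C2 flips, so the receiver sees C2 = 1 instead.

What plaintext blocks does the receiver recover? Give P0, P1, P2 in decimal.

P0 = 14, P1 = 12, P2 = 11

ECB decryption: P_i = D(K, C_i).
Only C2 changed, to 1. In ECB, a change in C_i affects only P_i. Decrypting the received ciphertext:
P0: D(K, 12) = 14.
P1: D(K, 10) = 12.
P2: D(K, 1) = 11.
Blocks that differ from the original plaintext: P2.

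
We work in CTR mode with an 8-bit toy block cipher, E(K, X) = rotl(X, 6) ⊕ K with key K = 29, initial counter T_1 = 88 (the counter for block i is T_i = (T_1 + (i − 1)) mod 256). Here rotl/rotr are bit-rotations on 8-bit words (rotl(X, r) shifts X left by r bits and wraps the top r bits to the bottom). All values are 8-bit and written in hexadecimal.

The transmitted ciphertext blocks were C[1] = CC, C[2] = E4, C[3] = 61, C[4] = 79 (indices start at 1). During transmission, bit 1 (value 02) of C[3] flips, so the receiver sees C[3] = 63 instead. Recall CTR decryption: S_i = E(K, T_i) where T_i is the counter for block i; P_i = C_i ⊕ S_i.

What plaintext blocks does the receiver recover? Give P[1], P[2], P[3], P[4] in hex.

P[1] = C7, P[2] = AF, P[3] = E8, P[4] = B2

Only C[3] changed, to 63. In CTR, a change in C_i flips the same bit in P_i only; the keystream is unaffected. Decrypting the received ciphertext:
P[1]: T = 88, S = E(K, T) = 0B; CC ⊕ 0B = C7.
P[2]: T = 89, S = E(K, T) = 4B; E4 ⊕ 4B = AF.
P[3]: T = 8A, S = E(K, T) = 8B; 63 ⊕ 8B = E8.
P[4]: T = 8B, S = E(K, T) = CB; 79 ⊕ CB = B2.
Blocks that differ from the original plaintext: P[3].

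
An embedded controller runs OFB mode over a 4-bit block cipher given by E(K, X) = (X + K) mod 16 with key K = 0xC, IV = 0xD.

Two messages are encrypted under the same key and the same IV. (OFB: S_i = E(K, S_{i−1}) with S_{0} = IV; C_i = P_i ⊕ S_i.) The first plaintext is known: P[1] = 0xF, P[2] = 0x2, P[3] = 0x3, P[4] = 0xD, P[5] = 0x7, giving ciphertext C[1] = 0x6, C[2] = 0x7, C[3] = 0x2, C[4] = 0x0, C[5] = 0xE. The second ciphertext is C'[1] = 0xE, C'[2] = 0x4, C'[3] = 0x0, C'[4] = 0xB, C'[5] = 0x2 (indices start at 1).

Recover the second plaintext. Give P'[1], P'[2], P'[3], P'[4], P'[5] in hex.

In OFB with a reused IV, both messages share the same keystream S_i, so C_i ⊕ C'_i = P_i ⊕ P'_i and thus P'_i = P_i ⊕ C_i ⊕ C'_i.
P'[1]: 0xF ⊕ 0x6 ⊕ 0xE = 0x7.
P'[2]: 0x2 ⊕ 0x7 ⊕ 0x4 = 0x1.
P'[3]: 0x3 ⊕ 0x2 ⊕ 0x0 = 0x1.
P'[4]: 0xD ⊕ 0x0 ⊕ 0xB = 0x6.
P'[5]: 0x7 ⊕ 0xE ⊕ 0x2 = 0xB.

P'[1] = 0x7, P'[2] = 0x1, P'[3] = 0x1, P'[4] = 0x6, P'[5] = 0xB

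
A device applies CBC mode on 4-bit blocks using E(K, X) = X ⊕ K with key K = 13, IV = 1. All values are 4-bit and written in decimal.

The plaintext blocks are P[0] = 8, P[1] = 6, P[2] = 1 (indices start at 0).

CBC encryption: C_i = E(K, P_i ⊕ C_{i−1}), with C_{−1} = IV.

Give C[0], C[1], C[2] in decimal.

C[0]: P[0] ⊕ 1 = 9; E(K, 9) = 4.
C[1]: P[1] ⊕ 4 = 2; E(K, 2) = 15.
C[2]: P[2] ⊕ 15 = 14; E(K, 14) = 3.

C[0] = 4, C[1] = 15, C[2] = 3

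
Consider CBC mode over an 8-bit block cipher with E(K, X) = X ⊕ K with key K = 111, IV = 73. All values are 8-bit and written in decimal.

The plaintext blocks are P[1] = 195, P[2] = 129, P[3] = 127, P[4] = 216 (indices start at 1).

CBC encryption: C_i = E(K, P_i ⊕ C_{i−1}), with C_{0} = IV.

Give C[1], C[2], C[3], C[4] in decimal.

C[1] = 229, C[2] = 11, C[3] = 27, C[4] = 172

C[1]: P[1] ⊕ 73 = 138; E(K, 138) = 229.
C[2]: P[2] ⊕ 229 = 100; E(K, 100) = 11.
C[3]: P[3] ⊕ 11 = 116; E(K, 116) = 27.
C[4]: P[4] ⊕ 27 = 195; E(K, 195) = 172.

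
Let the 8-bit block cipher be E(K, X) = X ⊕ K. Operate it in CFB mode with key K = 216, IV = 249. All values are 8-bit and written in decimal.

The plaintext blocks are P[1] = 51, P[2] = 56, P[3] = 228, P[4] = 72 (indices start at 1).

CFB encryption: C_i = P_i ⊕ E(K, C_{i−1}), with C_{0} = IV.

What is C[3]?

C[1]: E(K, 249) = 33; 51 ⊕ 33 = 18.
C[2]: E(K, 18) = 202; 56 ⊕ 202 = 242.
C[3]: E(K, 242) = 42; 228 ⊕ 42 = 206.

C[3] = 206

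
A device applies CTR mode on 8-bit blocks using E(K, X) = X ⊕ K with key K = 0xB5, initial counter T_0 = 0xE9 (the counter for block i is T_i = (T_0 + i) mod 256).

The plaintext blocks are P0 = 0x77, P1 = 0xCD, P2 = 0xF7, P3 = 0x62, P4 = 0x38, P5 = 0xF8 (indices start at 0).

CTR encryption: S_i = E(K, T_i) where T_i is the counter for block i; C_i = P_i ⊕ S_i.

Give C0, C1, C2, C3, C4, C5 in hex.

C0: T = 0xE9, S = E(K, T) = 0x5C; 0x77 ⊕ 0x5C = 0x2B.
C1: T = 0xEA, S = E(K, T) = 0x5F; 0xCD ⊕ 0x5F = 0x92.
C2: T = 0xEB, S = E(K, T) = 0x5E; 0xF7 ⊕ 0x5E = 0xA9.
C3: T = 0xEC, S = E(K, T) = 0x59; 0x62 ⊕ 0x59 = 0x3B.
C4: T = 0xED, S = E(K, T) = 0x58; 0x38 ⊕ 0x58 = 0x60.
C5: T = 0xEE, S = E(K, T) = 0x5B; 0xF8 ⊕ 0x5B = 0xA3.

C0 = 0x2B, C1 = 0x92, C2 = 0xA9, C3 = 0x3B, C4 = 0x60, C5 = 0xA3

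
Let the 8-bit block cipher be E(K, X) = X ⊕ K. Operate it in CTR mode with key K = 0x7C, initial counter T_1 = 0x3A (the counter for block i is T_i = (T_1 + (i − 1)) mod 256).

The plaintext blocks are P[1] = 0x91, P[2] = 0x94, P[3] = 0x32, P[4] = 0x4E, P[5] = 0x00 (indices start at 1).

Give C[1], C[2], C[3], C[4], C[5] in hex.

CTR encryption: S_i = E(K, T_i) where T_i is the counter for block i; C_i = P_i ⊕ S_i.
C[1]: T = 0x3A, S = E(K, T) = 0x46; 0x91 ⊕ 0x46 = 0xD7.
C[2]: T = 0x3B, S = E(K, T) = 0x47; 0x94 ⊕ 0x47 = 0xD3.
C[3]: T = 0x3C, S = E(K, T) = 0x40; 0x32 ⊕ 0x40 = 0x72.
C[4]: T = 0x3D, S = E(K, T) = 0x41; 0x4E ⊕ 0x41 = 0x0F.
C[5]: T = 0x3E, S = E(K, T) = 0x42; 0x00 ⊕ 0x42 = 0x42.

C[1] = 0xD7, C[2] = 0xD3, C[3] = 0x72, C[4] = 0x0F, C[5] = 0x42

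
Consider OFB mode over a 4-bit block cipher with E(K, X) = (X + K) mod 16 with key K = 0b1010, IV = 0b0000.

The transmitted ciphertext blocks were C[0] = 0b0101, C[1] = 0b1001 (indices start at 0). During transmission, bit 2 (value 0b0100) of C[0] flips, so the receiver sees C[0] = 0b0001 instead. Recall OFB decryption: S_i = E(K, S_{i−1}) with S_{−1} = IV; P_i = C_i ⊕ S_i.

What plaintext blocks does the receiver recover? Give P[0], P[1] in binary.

Only C[0] changed, to 0b0001. In OFB, a change in C_i flips the same bit in P_i only; the keystream is unaffected. Decrypting the received ciphertext:
P[0]: S = E(K, 0b0000) = 0b1010; 0b0001 ⊕ 0b1010 = 0b1011.
P[1]: S = E(K, 0b1010) = 0b0100; 0b1001 ⊕ 0b0100 = 0b1101.
Blocks that differ from the original plaintext: P[0].

P[0] = 0b1011, P[1] = 0b1101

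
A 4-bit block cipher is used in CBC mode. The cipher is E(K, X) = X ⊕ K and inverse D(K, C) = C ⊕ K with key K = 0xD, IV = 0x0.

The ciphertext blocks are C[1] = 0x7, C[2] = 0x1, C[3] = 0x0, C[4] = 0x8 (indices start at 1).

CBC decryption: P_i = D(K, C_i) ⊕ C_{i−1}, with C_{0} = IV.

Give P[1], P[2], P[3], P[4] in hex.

P[1]: D(K, 0x7) = 0xA; 0xA ⊕ 0x0 = 0xA.
P[2]: D(K, 0x1) = 0xC; 0xC ⊕ 0x7 = 0xB.
P[3]: D(K, 0x0) = 0xD; 0xD ⊕ 0x1 = 0xC.
P[4]: D(K, 0x8) = 0x5; 0x5 ⊕ 0x0 = 0x5.

P[1] = 0xA, P[2] = 0xB, P[3] = 0xC, P[4] = 0x5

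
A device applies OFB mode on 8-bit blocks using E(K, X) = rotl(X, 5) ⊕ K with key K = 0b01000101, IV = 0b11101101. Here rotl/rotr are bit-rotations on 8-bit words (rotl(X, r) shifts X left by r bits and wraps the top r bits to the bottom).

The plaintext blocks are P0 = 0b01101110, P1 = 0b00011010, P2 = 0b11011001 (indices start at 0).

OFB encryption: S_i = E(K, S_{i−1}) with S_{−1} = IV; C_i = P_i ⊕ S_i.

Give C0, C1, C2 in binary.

C0 = 0b10010110, C1 = 0b01000000, C2 = 0b11010111

C0: S = E(K, 0b11101101) = 0b11111000; 0b01101110 ⊕ 0b11111000 = 0b10010110.
C1: S = E(K, 0b11111000) = 0b01011010; 0b00011010 ⊕ 0b01011010 = 0b01000000.
C2: S = E(K, 0b01011010) = 0b00001110; 0b11011001 ⊕ 0b00001110 = 0b11010111.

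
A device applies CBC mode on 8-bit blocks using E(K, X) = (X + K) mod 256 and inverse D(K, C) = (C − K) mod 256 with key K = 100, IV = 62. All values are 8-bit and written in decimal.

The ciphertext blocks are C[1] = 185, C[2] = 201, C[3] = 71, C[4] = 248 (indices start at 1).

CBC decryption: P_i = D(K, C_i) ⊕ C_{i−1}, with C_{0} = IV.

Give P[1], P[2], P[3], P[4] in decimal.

P[1]: D(K, 185) = 85; 85 ⊕ 62 = 107.
P[2]: D(K, 201) = 101; 101 ⊕ 185 = 220.
P[3]: D(K, 71) = 227; 227 ⊕ 201 = 42.
P[4]: D(K, 248) = 148; 148 ⊕ 71 = 211.

P[1] = 107, P[2] = 220, P[3] = 42, P[4] = 211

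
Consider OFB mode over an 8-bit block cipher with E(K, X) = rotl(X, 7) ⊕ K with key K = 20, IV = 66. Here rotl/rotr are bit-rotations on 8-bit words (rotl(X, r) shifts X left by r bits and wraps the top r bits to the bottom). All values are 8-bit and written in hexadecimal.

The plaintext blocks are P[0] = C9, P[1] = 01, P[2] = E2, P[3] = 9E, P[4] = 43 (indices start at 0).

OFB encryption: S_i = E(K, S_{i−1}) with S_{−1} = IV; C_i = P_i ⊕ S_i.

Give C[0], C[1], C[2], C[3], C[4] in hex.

C[0] = DA, C[1] = A8, C[2] = 16, C[3] = C4, C[4] = 4E

C[0]: S = E(K, 66) = 13; C9 ⊕ 13 = DA.
C[1]: S = E(K, 13) = A9; 01 ⊕ A9 = A8.
C[2]: S = E(K, A9) = F4; E2 ⊕ F4 = 16.
C[3]: S = E(K, F4) = 5A; 9E ⊕ 5A = C4.
C[4]: S = E(K, 5A) = 0D; 43 ⊕ 0D = 4E.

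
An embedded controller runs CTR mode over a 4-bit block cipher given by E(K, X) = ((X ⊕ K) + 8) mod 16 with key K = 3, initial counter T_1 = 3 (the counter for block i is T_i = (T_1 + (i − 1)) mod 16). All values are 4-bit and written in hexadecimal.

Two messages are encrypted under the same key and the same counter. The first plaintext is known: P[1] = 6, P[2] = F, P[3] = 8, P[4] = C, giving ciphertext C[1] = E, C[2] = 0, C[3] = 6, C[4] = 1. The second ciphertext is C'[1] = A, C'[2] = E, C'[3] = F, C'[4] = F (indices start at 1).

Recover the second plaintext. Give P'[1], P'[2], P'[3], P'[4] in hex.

In CTR with a reused counter, both messages share the same keystream S_i, so C_i ⊕ C'_i = P_i ⊕ P'_i and thus P'_i = P_i ⊕ C_i ⊕ C'_i.
P'[1]: 6 ⊕ E ⊕ A = 2.
P'[2]: F ⊕ 0 ⊕ E = 1.
P'[3]: 8 ⊕ 6 ⊕ F = 1.
P'[4]: C ⊕ 1 ⊕ F = 2.

P'[1] = 2, P'[2] = 1, P'[3] = 1, P'[4] = 2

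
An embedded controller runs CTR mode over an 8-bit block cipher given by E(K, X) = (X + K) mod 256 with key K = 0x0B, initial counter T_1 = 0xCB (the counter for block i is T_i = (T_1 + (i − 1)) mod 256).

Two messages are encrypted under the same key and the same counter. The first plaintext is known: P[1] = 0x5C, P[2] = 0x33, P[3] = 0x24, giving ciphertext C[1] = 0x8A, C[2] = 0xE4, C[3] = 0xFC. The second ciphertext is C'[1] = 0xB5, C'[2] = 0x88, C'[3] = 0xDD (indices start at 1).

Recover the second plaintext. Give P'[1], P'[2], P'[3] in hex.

In CTR with a reused counter, both messages share the same keystream S_i, so C_i ⊕ C'_i = P_i ⊕ P'_i and thus P'_i = P_i ⊕ C_i ⊕ C'_i.
P'[1]: 0x5C ⊕ 0x8A ⊕ 0xB5 = 0x63.
P'[2]: 0x33 ⊕ 0xE4 ⊕ 0x88 = 0x5F.
P'[3]: 0x24 ⊕ 0xFC ⊕ 0xDD = 0x05.

P'[1] = 0x63, P'[2] = 0x5F, P'[3] = 0x05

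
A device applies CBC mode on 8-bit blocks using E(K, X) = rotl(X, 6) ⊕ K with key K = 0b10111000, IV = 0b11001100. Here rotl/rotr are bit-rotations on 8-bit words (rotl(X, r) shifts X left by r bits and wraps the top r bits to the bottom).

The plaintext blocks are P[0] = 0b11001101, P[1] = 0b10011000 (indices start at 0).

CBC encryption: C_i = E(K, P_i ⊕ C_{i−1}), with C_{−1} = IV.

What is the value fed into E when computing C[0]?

C[0]: P[0] ⊕ 0b11001100 = 0b00000001; E(K, 0b00000001) = 0b11111000.
So the input to E for block [0] is 0b00000001.

0b00000001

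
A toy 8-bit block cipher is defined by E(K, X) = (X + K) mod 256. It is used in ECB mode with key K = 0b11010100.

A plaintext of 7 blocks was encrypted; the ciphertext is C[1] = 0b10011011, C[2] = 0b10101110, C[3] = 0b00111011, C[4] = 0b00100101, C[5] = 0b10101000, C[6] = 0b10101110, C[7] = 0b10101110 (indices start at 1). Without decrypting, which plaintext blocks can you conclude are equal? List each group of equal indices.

ECB encrypts each block independently with the same key, so equal ciphertext blocks imply equal plaintext blocks.
C[2] = C[6] = C[7] = 0b10101110, so P[2] = P[6] = P[7].

P[2] = P[6] = P[7]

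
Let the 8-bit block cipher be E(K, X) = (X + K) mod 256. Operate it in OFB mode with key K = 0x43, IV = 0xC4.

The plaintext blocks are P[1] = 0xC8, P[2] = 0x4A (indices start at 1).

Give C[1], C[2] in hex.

OFB encryption: S_i = E(K, S_{i−1}) with S_{0} = IV; C_i = P_i ⊕ S_i.
C[1]: S = E(K, 0xC4) = 0x07; 0xC8 ⊕ 0x07 = 0xCF.
C[2]: S = E(K, 0x07) = 0x4A; 0x4A ⊕ 0x4A = 0x00.

C[1] = 0xCF, C[2] = 0x00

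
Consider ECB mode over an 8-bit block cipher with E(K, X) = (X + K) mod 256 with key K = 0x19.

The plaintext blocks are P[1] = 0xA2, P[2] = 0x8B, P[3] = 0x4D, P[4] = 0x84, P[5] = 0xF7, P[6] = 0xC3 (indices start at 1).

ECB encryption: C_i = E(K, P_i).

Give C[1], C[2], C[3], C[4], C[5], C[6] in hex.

C[1]: E(K, 0xA2) = 0xBB.
C[2]: E(K, 0x8B) = 0xA4.
C[3]: E(K, 0x4D) = 0x66.
C[4]: E(K, 0x84) = 0x9D.
C[5]: E(K, 0xF7) = 0x10.
C[6]: E(K, 0xC3) = 0xDC.

C[1] = 0xBB, C[2] = 0xA4, C[3] = 0x66, C[4] = 0x9D, C[5] = 0x10, C[6] = 0xDC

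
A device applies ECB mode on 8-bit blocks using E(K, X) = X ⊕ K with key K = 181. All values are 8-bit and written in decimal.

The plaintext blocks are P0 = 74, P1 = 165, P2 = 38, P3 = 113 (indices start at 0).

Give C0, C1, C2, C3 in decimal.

ECB encryption: C_i = E(K, P_i).
C0: E(K, 74) = 255.
C1: E(K, 165) = 16.
C2: E(K, 38) = 147.
C3: E(K, 113) = 196.

C0 = 255, C1 = 16, C2 = 147, C3 = 196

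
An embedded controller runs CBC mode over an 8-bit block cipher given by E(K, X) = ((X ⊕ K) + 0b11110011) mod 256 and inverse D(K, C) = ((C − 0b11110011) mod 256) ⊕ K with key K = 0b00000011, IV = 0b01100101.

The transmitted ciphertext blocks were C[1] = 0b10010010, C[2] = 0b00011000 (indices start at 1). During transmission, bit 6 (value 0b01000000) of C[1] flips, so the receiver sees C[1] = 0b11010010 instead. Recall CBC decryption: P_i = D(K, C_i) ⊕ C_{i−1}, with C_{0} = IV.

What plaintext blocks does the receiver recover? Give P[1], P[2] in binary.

P[1] = 0b10111001, P[2] = 0b11110100

Only C[1] changed, to 0b11010010. In CBC, a change in C_i garbles P_i and flips the same bit in P_{i+1}. Decrypting the received ciphertext:
P[1]: D(K, 0b11010010) = 0b11011100; 0b11011100 ⊕ 0b01100101 = 0b10111001.
P[2]: D(K, 0b00011000) = 0b00100110; 0b00100110 ⊕ 0b11010010 = 0b11110100.
Blocks that differ from the original plaintext: P[1], P[2].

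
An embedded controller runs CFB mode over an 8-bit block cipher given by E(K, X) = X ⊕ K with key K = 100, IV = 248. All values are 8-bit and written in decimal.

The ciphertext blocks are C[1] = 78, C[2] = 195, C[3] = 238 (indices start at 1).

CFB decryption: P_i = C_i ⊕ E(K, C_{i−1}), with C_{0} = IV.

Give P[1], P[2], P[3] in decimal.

P[1]: E(K, 248) = 156; 78 ⊕ 156 = 210.
P[2]: E(K, 78) = 42; 195 ⊕ 42 = 233.
P[3]: E(K, 195) = 167; 238 ⊕ 167 = 73.

P[1] = 210, P[2] = 233, P[3] = 73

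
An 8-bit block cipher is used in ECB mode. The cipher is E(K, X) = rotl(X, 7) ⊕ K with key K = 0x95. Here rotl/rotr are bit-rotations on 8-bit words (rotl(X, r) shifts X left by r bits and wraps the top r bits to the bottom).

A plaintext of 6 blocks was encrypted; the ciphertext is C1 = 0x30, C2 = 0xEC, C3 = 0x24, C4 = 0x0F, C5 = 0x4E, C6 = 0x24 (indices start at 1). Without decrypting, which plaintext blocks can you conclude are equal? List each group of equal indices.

ECB encrypts each block independently with the same key, so equal ciphertext blocks imply equal plaintext blocks.
C3 = C6 = 0x24, so P3 = P6.

P3 = P6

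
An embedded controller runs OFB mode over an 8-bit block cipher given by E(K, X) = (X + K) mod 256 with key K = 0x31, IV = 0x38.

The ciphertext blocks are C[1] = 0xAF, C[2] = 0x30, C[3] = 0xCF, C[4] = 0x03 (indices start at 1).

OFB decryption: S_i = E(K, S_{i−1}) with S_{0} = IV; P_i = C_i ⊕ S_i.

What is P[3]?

P[1]: S = E(K, 0x38) = 0x69; 0xAF ⊕ 0x69 = 0xC6.
P[2]: S = E(K, 0x69) = 0x9A; 0x30 ⊕ 0x9A = 0xAA.
P[3]: S = E(K, 0x9A) = 0xCB; 0xCF ⊕ 0xCB = 0x04.

P[3] = 0x04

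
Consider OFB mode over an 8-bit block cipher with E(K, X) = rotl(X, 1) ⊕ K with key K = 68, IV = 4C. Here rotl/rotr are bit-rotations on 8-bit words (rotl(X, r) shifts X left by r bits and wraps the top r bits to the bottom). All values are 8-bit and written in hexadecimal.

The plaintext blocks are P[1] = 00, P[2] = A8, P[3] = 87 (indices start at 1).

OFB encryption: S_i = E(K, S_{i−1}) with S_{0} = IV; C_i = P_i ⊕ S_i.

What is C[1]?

C[1] = F0

C[1]: S = E(K, 4C) = F0; 00 ⊕ F0 = F0.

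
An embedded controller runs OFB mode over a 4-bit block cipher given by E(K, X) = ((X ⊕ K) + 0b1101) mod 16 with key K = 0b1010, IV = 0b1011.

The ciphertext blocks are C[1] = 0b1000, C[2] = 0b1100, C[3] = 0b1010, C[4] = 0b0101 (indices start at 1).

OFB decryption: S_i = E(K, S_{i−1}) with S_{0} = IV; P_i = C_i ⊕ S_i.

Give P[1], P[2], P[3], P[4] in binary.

P[1]: S = E(K, 0b1011) = 0b1110; 0b1000 ⊕ 0b1110 = 0b0110.
P[2]: S = E(K, 0b1110) = 0b0001; 0b1100 ⊕ 0b0001 = 0b1101.
P[3]: S = E(K, 0b0001) = 0b1000; 0b1010 ⊕ 0b1000 = 0b0010.
P[4]: S = E(K, 0b1000) = 0b1111; 0b0101 ⊕ 0b1111 = 0b1010.

P[1] = 0b0110, P[2] = 0b1101, P[3] = 0b0010, P[4] = 0b1010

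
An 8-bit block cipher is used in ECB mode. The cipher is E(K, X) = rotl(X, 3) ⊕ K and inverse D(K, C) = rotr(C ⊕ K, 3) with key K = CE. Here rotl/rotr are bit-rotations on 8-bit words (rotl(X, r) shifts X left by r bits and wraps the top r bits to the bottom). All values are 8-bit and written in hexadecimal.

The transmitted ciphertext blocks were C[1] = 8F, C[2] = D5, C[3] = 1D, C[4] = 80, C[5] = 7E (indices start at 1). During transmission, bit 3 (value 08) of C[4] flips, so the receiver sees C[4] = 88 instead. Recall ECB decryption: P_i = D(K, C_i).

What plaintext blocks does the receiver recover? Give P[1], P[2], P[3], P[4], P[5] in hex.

P[1] = 28, P[2] = 63, P[3] = 7A, P[4] = C8, P[5] = 16

Only C[4] changed, to 88. In ECB, a change in C_i affects only P_i. Decrypting the received ciphertext:
P[1]: D(K, 8F) = 28.
P[2]: D(K, D5) = 63.
P[3]: D(K, 1D) = 7A.
P[4]: D(K, 88) = C8.
P[5]: D(K, 7E) = 16.
Blocks that differ from the original plaintext: P[4].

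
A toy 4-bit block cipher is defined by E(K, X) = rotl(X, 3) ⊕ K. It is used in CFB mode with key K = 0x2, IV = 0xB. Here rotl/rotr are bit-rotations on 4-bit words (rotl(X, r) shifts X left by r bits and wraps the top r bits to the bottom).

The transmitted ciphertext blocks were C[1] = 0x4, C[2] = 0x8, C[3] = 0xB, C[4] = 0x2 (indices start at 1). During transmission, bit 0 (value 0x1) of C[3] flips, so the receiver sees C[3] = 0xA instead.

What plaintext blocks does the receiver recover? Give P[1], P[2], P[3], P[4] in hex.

P[1] = 0xB, P[2] = 0x8, P[3] = 0xC, P[4] = 0x5

CFB decryption: P_i = C_i ⊕ E(K, C_{i−1}), with C_{0} = IV.
Only C[3] changed, to 0xA. In CFB, a change in C_i flips the same bit in P_i and garbles P_{i+1}. Decrypting the received ciphertext:
P[1]: E(K, 0xB) = 0xF; 0x4 ⊕ 0xF = 0xB.
P[2]: E(K, 0x4) = 0x0; 0x8 ⊕ 0x0 = 0x8.
P[3]: E(K, 0x8) = 0x6; 0xA ⊕ 0x6 = 0xC.
P[4]: E(K, 0xA) = 0x7; 0x2 ⊕ 0x7 = 0x5.
Blocks that differ from the original plaintext: P[3], P[4].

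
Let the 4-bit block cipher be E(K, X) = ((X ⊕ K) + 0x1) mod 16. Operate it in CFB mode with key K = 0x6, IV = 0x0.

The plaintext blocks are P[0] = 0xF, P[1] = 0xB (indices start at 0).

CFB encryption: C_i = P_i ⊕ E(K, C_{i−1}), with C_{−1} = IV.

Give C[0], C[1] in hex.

C[0] = 0x8, C[1] = 0x4

C[0]: E(K, 0x0) = 0x7; 0xF ⊕ 0x7 = 0x8.
C[1]: E(K, 0x8) = 0xF; 0xB ⊕ 0xF = 0x4.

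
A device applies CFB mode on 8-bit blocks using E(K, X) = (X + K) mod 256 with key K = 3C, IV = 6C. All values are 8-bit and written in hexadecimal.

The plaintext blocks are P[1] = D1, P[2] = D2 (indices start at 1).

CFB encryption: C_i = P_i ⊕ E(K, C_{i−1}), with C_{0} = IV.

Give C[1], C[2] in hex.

C[1] = 79, C[2] = 67

C[1]: E(K, 6C) = A8; D1 ⊕ A8 = 79.
C[2]: E(K, 79) = B5; D2 ⊕ B5 = 67.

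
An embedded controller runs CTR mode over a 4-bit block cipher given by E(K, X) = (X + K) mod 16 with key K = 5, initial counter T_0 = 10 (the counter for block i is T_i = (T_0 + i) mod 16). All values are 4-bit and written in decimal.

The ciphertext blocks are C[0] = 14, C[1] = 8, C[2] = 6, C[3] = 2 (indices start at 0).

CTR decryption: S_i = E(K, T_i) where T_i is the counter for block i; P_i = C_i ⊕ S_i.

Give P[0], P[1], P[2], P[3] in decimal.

P[0]: T = 10, S = E(K, T) = 15; 14 ⊕ 15 = 1.
P[1]: T = 11, S = E(K, T) = 0; 8 ⊕ 0 = 8.
P[2]: T = 12, S = E(K, T) = 1; 6 ⊕ 1 = 7.
P[3]: T = 13, S = E(K, T) = 2; 2 ⊕ 2 = 0.

P[0] = 1, P[1] = 8, P[2] = 7, P[3] = 0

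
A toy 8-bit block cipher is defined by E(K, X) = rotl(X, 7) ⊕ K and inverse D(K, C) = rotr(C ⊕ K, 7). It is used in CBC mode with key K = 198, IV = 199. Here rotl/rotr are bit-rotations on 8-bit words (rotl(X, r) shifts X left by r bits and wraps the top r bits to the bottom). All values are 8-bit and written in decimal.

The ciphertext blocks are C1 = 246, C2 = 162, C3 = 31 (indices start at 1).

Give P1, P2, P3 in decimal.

CBC decryption: P_i = D(K, C_i) ⊕ C_{i−1}, with C_{0} = IV.
P1: D(K, 246) = 96; 96 ⊕ 199 = 167.
P2: D(K, 162) = 200; 200 ⊕ 246 = 62.
P3: D(K, 31) = 179; 179 ⊕ 162 = 17.

P1 = 167, P2 = 62, P3 = 17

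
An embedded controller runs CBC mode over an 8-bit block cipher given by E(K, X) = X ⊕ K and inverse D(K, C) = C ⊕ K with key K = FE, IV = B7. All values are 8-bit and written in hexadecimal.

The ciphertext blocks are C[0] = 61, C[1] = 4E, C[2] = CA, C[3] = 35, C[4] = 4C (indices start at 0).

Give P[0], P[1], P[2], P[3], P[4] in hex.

P[0] = 28, P[1] = D1, P[2] = 7A, P[3] = 01, P[4] = 87

CBC decryption: P_i = D(K, C_i) ⊕ C_{i−1}, with C_{−1} = IV.
P[0]: D(K, 61) = 9F; 9F ⊕ B7 = 28.
P[1]: D(K, 4E) = B0; B0 ⊕ 61 = D1.
P[2]: D(K, CA) = 34; 34 ⊕ 4E = 7A.
P[3]: D(K, 35) = CB; CB ⊕ CA = 01.
P[4]: D(K, 4C) = B2; B2 ⊕ 35 = 87.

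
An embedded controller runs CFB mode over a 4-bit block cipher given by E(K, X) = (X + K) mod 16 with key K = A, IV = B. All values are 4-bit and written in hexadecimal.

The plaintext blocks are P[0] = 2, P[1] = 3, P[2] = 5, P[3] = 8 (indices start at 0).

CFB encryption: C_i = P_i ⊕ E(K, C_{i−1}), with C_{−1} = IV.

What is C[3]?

C[3] = B

C[0]: E(K, B) = 5; 2 ⊕ 5 = 7.
C[1]: E(K, 7) = 1; 3 ⊕ 1 = 2.
C[2]: E(K, 2) = C; 5 ⊕ C = 9.
C[3]: E(K, 9) = 3; 8 ⊕ 3 = B.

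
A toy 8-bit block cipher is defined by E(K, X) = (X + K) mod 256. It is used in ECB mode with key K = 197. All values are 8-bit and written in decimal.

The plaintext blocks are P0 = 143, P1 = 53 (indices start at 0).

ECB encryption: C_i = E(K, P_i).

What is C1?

C1: E(K, 53) = 250.

C1 = 250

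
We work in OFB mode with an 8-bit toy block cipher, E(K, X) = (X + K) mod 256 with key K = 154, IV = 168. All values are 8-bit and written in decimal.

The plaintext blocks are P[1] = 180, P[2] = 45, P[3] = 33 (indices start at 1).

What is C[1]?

OFB encryption: S_i = E(K, S_{i−1}) with S_{0} = IV; C_i = P_i ⊕ S_i.
C[1]: S = E(K, 168) = 66; 180 ⊕ 66 = 246.

C[1] = 246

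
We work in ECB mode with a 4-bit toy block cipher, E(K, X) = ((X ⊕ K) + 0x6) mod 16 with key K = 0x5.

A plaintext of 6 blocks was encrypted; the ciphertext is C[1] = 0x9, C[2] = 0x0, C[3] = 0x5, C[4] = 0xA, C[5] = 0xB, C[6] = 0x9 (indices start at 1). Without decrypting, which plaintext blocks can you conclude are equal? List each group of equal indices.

ECB encrypts each block independently with the same key, so equal ciphertext blocks imply equal plaintext blocks.
C[1] = C[6] = 0x9, so P[1] = P[6].

P[1] = P[6]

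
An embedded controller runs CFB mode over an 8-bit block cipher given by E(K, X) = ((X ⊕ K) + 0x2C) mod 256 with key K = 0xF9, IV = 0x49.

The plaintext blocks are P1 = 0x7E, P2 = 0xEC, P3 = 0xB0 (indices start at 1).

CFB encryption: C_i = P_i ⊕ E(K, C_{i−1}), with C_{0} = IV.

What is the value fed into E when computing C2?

0xA2

C1: E(K, 0x49) = 0xDC; 0x7E ⊕ 0xDC = 0xA2.
C2: E(K, 0xA2) = 0x87; 0xEC ⊕ 0x87 = 0x6B.
So the input to E for block 2 is 0xA2.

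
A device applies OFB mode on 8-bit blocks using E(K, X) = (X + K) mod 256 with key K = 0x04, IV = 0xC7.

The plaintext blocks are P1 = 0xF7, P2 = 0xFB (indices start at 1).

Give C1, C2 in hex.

OFB encryption: S_i = E(K, S_{i−1}) with S_{0} = IV; C_i = P_i ⊕ S_i.
C1: S = E(K, 0xC7) = 0xCB; 0xF7 ⊕ 0xCB = 0x3C.
C2: S = E(K, 0xCB) = 0xCF; 0xFB ⊕ 0xCF = 0x34.

C1 = 0x3C, C2 = 0x34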